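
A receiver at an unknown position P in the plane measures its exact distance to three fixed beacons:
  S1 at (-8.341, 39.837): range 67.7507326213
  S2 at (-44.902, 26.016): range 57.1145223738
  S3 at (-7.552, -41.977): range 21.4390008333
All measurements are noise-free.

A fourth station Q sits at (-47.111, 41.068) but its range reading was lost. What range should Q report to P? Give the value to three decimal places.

71.922

eq1: (x + 8.341)² + (y − 39.837)² = 67.7507326213²
eq2: (x + 44.902)² + (y − 26.016)² = 57.1145223738²
eq3: (x + 7.552)² + (y + 41.977)² = 21.4390008333²
eq3−eq2, eq3−eq1 (x²,y² cancel):
  -74.700·x + 135.986·y = -1928.517282
  -1.578·x + 163.628·y = -4293.073397
det = -74.700·163.628 − 135.986·-1.578 = -12008.425692
x = (-1928.517282·163.628 − 135.986·-4293.073397) / -12008.425692 = -22.337520
y = (-74.700·-4293.073397 − -1928.517282·-1.578) / -12008.425692 = -26.452209
|P − Q| = √((-22.337520 − -47.111)² + (-26.452209 − 41.068)²) = 71.921512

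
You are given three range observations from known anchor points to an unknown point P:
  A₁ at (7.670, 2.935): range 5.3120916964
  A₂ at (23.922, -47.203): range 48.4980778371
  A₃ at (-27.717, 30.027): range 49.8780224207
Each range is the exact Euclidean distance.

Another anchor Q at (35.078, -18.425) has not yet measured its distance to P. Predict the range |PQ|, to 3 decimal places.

29.439

eq1: (x − 7.670)² + (y − 2.935)² = 5.3120916964²
eq2: (x − 23.922)² + (y + 47.203)² = 48.4980778371²
eq3: (x + 27.717)² + (y − 30.027)² = 49.8780224207²
eq1−eq2, eq1−eq3 (x²,y² cancel):
  32.504·x − 100.276·y = 409.096932
  -70.774·x + 54.184·y = -857.189109
det = 32.504·54.184 − -100.276·-70.774 = -5335.736888
x = (409.096932·54.184 − -100.276·-857.189109) / -5335.736888 = 11.955047
y = (32.504·-857.189109 − 409.096932·-70.774) / -5335.736888 = -0.204536
|P − Q| = √((11.955047 − 35.078)² + (-0.204536 − -18.425)²) = 29.439026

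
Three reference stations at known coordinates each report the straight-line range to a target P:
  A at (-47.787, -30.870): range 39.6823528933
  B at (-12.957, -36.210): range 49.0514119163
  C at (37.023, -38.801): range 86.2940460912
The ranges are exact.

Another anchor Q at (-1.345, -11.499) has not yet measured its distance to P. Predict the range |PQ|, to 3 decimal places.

39.380

eq1: (x + 47.787)² + (y + 30.870)² = 39.6823528933²
eq2: (x + 12.957)² + (y + 36.210)² = 49.0514119163²
eq3: (x − 37.023)² + (y + 38.801)² = 86.2940460912²
eq3−eq1, eq3−eq2 (x²,y² cancel):
  -169.620·x + 15.862·y = 6232.307399
  -99.960·x + 5.182·y = 3643.449199
det = -169.620·5.182 − 15.862·-99.960 = 706.594680
x = (6232.307399·5.182 − 15.862·3643.449199) / 706.594680 = -36.083734
y = (-169.620·3643.449199 − 6232.307399·-99.960) / 706.594680 = 7.047314
|P − Q| = √((-36.083734 − -1.345)² + (7.047314 − -11.499)²) = 39.379504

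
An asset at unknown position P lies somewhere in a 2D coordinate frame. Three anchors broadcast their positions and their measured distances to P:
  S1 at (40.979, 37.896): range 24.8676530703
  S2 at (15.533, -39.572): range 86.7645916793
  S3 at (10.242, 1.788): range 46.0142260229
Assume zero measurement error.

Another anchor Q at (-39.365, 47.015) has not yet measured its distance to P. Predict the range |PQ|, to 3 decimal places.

57.267

eq1: (x − 40.979)² + (y − 37.896)² = 24.8676530703²
eq2: (x − 15.533)² + (y + 39.572)² = 86.7645916793²
eq3: (x − 10.242)² + (y − 1.788)² = 46.0142260229²
eq1−eq3, eq1−eq2 (x²,y² cancel):
  -61.474·x − 72.216·y = -4506.198576
  -50.892·x − 154.936·y = -8217.862184
det = -61.474·-154.936 − -72.216·-50.892 = 5849.318992
x = (-4506.198576·-154.936 − -72.216·-8217.862184) / 5849.318992 = 17.901442
y = (-61.474·-8217.862184 − -4506.198576·-50.892) / 5849.318992 = 47.160260
|P − Q| = √((17.901442 − -39.365)² + (47.160260 − 47.015)²) = 57.266627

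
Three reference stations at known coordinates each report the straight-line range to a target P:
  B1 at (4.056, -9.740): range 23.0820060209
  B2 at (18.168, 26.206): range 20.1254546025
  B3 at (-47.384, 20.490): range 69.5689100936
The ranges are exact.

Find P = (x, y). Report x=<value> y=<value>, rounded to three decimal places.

eq1: (x − 4.056)² + (y + 9.740)² = 23.0820060209²
eq2: (x − 18.168)² + (y − 26.206)² = 20.1254546025²
eq3: (x + 47.384)² + (y − 20.490)² = 69.5689100936²
eq1−eq2, eq1−eq3 (x²,y² cancel):
  28.224·x + 71.892·y = 1033.257003
  -102.880·x + 60.460·y = -1753.289430
det = 28.224·60.460 − 71.892·-102.880 = 9102.672000
x = (1033.257003·60.460 − 71.892·-1753.289430) / 9102.672000 = 20.710205
y = (28.224·-1753.289430 − 1033.257003·-102.880) / 9102.672000 = 6.241754

x=20.710 y=6.242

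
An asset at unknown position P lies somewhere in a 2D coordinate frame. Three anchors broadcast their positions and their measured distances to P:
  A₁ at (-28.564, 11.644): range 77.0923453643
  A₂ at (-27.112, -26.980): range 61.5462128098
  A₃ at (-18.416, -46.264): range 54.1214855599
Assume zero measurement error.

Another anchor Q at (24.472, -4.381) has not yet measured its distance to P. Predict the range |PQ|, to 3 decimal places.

30.427

eq1: (x + 28.564)² + (y − 11.644)² = 77.0923453643²
eq2: (x + 27.112)² + (y + 26.980)² = 61.5462128098²
eq3: (x + 18.416)² + (y + 46.264)² = 54.1214855599²
eq1−eq3, eq1−eq2 (x²,y² cancel):
  20.296·x − 115.816·y = 4542.116435
  2.904·x − 77.248·y = 2666.789515
det = 20.296·-77.248 − -115.816·2.904 = -1231.495744
x = (4542.116435·-77.248 − -115.816·2666.789515) / -1231.495744 = 34.115031
y = (20.296·2666.789515 − 4542.116435·2.904) / -1231.495744 = -33.239947
|P − Q| = √((34.115031 − 24.472)² + (-33.239947 − -4.381)²) = 30.427404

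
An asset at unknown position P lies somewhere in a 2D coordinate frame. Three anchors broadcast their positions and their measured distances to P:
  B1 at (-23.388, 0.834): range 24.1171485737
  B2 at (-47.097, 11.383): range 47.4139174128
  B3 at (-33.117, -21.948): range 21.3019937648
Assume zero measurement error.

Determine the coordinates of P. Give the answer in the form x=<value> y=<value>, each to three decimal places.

eq1: (x + 23.388)² + (y − 0.834)² = 24.1171485737²
eq2: (x + 47.097)² + (y − 11.383)² = 47.4139174128²
eq3: (x + 33.117)² + (y + 21.948)² = 21.3019937648²
eq3−eq1, eq3−eq2 (x²,y² cancel):
  19.458·x + 45.564·y = -1158.618210
  -27.960·x + 66.662·y = -1025.054921
det = 19.458·66.662 − 45.564·-27.960 = 2571.078636
x = (-1158.618210·66.662 − 45.564·-1025.054921) / 2571.078636 = -11.874473
y = (19.458·-1025.054921 − -1158.618210·-27.960) / 2571.078636 = -20.357403

x=-11.874 y=-20.357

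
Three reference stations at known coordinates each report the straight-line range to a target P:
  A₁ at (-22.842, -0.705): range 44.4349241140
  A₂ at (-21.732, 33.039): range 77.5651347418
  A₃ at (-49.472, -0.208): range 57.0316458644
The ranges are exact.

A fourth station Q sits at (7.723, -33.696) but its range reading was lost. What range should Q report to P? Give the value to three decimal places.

eq1: (x + 22.842)² + (y + 0.705)² = 44.4349241140²
eq2: (x + 21.732)² + (y − 33.039)² = 77.5651347418²
eq3: (x + 49.472)² + (y + 0.208)² = 57.0316458644²
eq2−eq3, eq2−eq1 (x²,y² cancel):
  -55.480·x − 66.494·y = 3647.408201
  -2.220·x − 67.488·y = 3000.286290
det = -55.480·-67.488 − -66.494·-2.220 = 3596.617560
x = (3647.408201·-67.488 − -66.494·3000.286290) / 3596.617560 = -12.971979
y = (-55.480·3000.286290 − 3647.408201·-2.220) / 3596.617560 = -44.029879
|P − Q| = √((-12.971979 − 7.723)² + (-44.029879 − -33.696)²) = 23.131607

23.132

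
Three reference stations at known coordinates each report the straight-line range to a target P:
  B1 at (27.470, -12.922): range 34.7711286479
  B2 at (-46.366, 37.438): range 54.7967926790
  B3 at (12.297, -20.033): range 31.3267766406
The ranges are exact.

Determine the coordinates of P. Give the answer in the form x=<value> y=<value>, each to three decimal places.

eq1: (x − 27.470)² + (y + 12.922)² = 34.7711286479²
eq2: (x + 46.366)² + (y − 37.438)² = 54.7967926790²
eq3: (x − 12.297)² + (y + 20.033)² = 31.3267766406²
eq1−eq3, eq1−eq2 (x²,y² cancel):
  -30.346·x − 14.222·y = -141.377233
  -147.672·x + 100.720·y = 836.173716
det = -30.346·100.720 − -14.222·-147.672 = -5156.640304
x = (-141.377233·100.720 − -14.222·836.173716) / -5156.640304 = 0.455229
y = (-30.346·836.173716 − -141.377233·-147.672) / -5156.640304 = 8.969403

x=0.455 y=8.969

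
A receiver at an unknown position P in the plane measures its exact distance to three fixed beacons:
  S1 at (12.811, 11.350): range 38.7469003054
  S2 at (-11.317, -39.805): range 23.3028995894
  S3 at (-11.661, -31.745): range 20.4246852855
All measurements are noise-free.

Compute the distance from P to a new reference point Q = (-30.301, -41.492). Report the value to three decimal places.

41.126

eq1: (x − 12.811)² + (y − 11.350)² = 38.7469003054²
eq2: (x + 11.317)² + (y + 39.805)² = 23.3028995894²
eq3: (x + 11.661)² + (y + 31.745)² = 20.4246852855²
eq3−eq2, eq3−eq1 (x²,y² cancel):
  0.688·x − 16.120·y = 442.931208
  48.944·x + 86.190·y = -1934.934239
det = 0.688·86.190 − -16.120·48.944 = 848.276000
x = (442.931208·86.190 − -16.120·-1934.934239) / 848.276000 = 8.234467
y = (0.688·-1934.934239 − 442.931208·48.944) / 848.276000 = -27.125676
|P − Q| = √((8.234467 − -30.301)² + (-27.125676 − -41.492)²) = 41.126312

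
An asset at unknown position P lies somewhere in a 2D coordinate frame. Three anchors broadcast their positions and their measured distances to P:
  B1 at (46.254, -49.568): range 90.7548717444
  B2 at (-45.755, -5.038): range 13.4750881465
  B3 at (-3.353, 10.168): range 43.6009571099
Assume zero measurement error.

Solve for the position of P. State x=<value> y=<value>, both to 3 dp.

x=-38.121 y=-16.142

eq1: (x − 46.254)² + (y + 49.568)² = 90.7548717444²
eq2: (x + 45.755)² + (y + 5.038)² = 13.4750881465²
eq3: (x + 3.353)² + (y − 10.168)² = 43.6009571099²
eq2−eq3, eq2−eq1 (x²,y² cancel):
  84.804·x + 30.412·y = -3723.736096
  184.018·x − 89.060·y = -5577.351074
det = 84.804·-89.060 − 30.412·184.018 = -13148.999656
x = (-3723.736096·-89.060 − 30.412·-5577.351074) / -13148.999656 = -38.121101
y = (84.804·-5577.351074 − -3723.736096·184.018) / -13148.999656 = -16.142124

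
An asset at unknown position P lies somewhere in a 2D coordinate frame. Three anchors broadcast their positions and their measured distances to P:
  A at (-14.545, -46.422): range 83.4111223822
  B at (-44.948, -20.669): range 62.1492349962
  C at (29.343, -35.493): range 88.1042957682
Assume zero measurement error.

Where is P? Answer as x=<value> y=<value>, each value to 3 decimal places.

eq1: (x + 14.545)² + (y + 46.422)² = 83.4111223822²
eq2: (x + 44.948)² + (y + 20.669)² = 62.1492349962²
eq3: (x − 29.343)² + (y + 35.493)² = 88.1042957682²
eq3−eq1, eq3−eq2 (x²,y² cancel):
  -87.776·x − 21.858·y = 1050.746007
  -148.582·x + 29.648·y = 4226.605089
det = -87.776·29.648 − -21.858·-148.582 = -5850.088204
x = (1050.746007·29.648 − -21.858·4226.605089) / -5850.088204 = -21.117229
y = (-87.776·4226.605089 − 1050.746007·-148.582) / -5850.088204 = 36.729796

x=-21.117 y=36.730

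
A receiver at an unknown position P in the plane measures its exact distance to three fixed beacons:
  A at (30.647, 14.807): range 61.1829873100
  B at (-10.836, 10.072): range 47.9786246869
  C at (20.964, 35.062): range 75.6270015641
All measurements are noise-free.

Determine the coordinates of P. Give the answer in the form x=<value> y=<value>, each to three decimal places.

eq1: (x − 30.647)² + (y − 14.807)² = 61.1829873100²
eq2: (x + 10.836)² + (y − 10.072)² = 47.9786246869²
eq3: (x − 20.964)² + (y − 35.062)² = 75.6270015641²
eq2−eq1, eq2−eq3 (x²,y² cancel):
  82.966·x + 9.470·y = -501.787731
  63.600·x + 49.980·y = -1967.525879
det = 82.966·49.980 − 9.470·63.600 = 3544.348680
x = (-501.787731·49.980 − 9.470·-1967.525879) / 3544.348680 = -1.818918
y = (82.966·-1967.525879 − -501.787731·63.600) / 3544.348680 = -37.051674

x=-1.819 y=-37.052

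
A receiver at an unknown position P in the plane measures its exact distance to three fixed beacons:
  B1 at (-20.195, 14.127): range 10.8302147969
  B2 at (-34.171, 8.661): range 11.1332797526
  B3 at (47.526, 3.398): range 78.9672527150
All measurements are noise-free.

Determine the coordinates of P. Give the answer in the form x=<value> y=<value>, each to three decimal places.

eq1: (x + 20.195)² + (y − 14.127)² = 10.8302147969²
eq2: (x + 34.171)² + (y − 8.661)² = 11.1332797526²
eq3: (x − 47.526)² + (y − 3.398)² = 78.9672527150²
eq2−eq3, eq2−eq1 (x²,y² cancel):
  163.394·x − 10.526·y = -5084.280165
  27.952·x + 10.932·y = -628.603642
det = 163.394·10.932 − -10.526·27.952 = 2080.445960
x = (-5084.280165·10.932 − -10.526·-628.603642) / 2080.445960 = -29.896490
y = (163.394·-628.603642 − -5084.280165·27.952) / 2080.445960 = 18.941004

x=-29.896 y=18.941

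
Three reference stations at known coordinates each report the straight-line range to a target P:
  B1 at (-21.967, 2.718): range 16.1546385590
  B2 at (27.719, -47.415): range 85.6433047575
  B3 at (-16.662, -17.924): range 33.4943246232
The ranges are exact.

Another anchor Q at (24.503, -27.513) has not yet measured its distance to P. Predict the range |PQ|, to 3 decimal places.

71.351

eq1: (x + 21.967)² + (y − 2.718)² = 16.1546385590²
eq2: (x − 27.719)² + (y + 47.415)² = 85.6433047575²
eq3: (x + 16.662)² + (y + 17.924)² = 33.4943246232²
eq1−eq3, eq1−eq2 (x²,y² cancel):
  10.610·x − 41.284·y = -751.942028
  99.372·x − 100.266·y = -4547.214730
det = 10.610·-100.266 − -41.284·99.372 = 3038.651388
x = (-751.942028·-100.266 − -41.284·-4547.214730) / 3038.651388 = -36.968042
y = (10.610·-4547.214730 − -751.942028·99.372) / 3038.651388 = 8.713087
|P − Q| = √((-36.968042 − 24.503)² + (8.713087 − -27.513)²) = 71.351373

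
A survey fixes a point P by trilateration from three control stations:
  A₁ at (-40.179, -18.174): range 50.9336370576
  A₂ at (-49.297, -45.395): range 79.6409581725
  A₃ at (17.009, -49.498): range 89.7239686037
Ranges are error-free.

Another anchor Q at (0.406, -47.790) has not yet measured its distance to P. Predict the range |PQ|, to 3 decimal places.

81.779

eq1: (x + 40.179)² + (y + 18.174)² = 50.9336370576²
eq2: (x + 49.297)² + (y + 45.395)² = 79.6409581725²
eq3: (x − 17.009)² + (y + 49.498)² = 89.7239686037²
eq3−eq2, eq3−eq1 (x²,y² cancel):
  -132.612·x + 8.206·y = 3459.250472
  -114.376·x + 62.648·y = 4661.443390
det = -132.612·62.648 − 8.206·-114.376 = -7369.307120
x = (3459.250472·62.648 − 8.206·4661.443390) / -7369.307120 = -24.217110
y = (-132.612·4661.443390 − 3459.250472·-114.376) / -7369.307120 = 30.193897
|P − Q| = √((-24.217110 − 0.406)² + (30.193897 − -47.790)²) = 81.778883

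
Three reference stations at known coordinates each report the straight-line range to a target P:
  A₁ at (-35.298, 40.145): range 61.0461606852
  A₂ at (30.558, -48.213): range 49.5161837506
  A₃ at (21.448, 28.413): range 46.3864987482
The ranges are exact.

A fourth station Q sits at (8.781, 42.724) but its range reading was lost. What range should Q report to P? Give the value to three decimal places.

55.211

eq1: (x + 35.298)² + (y − 40.145)² = 61.0461606852²
eq2: (x − 30.558)² + (y + 48.213)² = 49.5161837506²
eq3: (x − 21.448)² + (y − 28.413)² = 46.3864987482²
eq2−eq3, eq2−eq1 (x²,y² cancel):
  -18.220·x + 153.252·y = -1690.824273
  -131.712·x + 176.716·y = -1675.496185
det = -18.220·176.716 − 153.252·-131.712 = 16965.361904
x = (-1690.824273·176.716 − 153.252·-1675.496185) / 16965.361904 = -2.476962
y = (-18.220·-1675.496185 − -1690.824273·-131.712) / 16965.361904 = -11.327451
|P − Q| = √((-2.476962 − 8.781)² + (-11.327451 − 42.724)²) = 55.211422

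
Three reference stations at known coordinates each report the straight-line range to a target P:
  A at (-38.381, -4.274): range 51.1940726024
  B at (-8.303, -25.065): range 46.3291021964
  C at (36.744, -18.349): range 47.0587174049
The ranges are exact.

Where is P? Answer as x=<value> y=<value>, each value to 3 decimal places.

x=7.470 y=18.496

eq1: (x + 38.381)² + (y + 4.274)² = 51.1940726024²
eq2: (x + 8.303)² + (y + 25.065)² = 46.3291021964²
eq3: (x − 36.744)² + (y + 18.349)² = 47.0587174049²
eq2−eq1, eq2−eq3 (x²,y² cancel):
  -60.156·x + 41.582·y = 319.726844
  90.094·x + 13.432·y = 921.476130
det = -60.156·13.432 − 41.582·90.094 = -4554.304100
x = (319.726844·13.432 − 41.582·921.476130) / -4554.304100 = 7.470351
y = (-60.156·921.476130 − 319.726844·90.094) / -4554.304100 = 18.496303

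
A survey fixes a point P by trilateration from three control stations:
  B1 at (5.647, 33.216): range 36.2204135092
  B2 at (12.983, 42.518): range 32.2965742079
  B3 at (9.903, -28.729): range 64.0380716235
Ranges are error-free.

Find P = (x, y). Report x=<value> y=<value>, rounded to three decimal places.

eq1: (x − 5.647)² + (y − 33.216)² = 36.2204135092²
eq2: (x − 12.983)² + (y − 42.518)² = 32.2965742079²
eq3: (x − 9.903)² + (y + 28.729)² = 64.0380716235²
eq3−eq1, eq3−eq2 (x²,y² cancel):
  -8.512·x + 123.890·y = 3000.722677
  6.160·x + 142.494·y = 4110.719675
det = -8.512·142.494 − 123.890·6.160 = -1976.071328
x = (3000.722677·142.494 − 123.890·4110.719675) / -1976.071328 = 41.340655
y = (-8.512·4110.719675 − 3000.722677·6.160) / -1976.071328 = 27.061218

x=41.341 y=27.061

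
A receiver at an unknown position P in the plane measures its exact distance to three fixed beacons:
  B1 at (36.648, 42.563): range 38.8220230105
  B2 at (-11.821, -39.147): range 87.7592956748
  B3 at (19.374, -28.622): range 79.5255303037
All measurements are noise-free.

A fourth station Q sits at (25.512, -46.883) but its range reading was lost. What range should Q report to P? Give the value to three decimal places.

98.767

eq1: (x − 36.648)² + (y − 42.563)² = 38.8220230105²
eq2: (x + 11.821)² + (y + 39.147)² = 87.7592956748²
eq3: (x − 19.374)² + (y + 28.622)² = 79.5255303037²
eq3−eq2, eq3−eq1 (x²,y² cancel):
  -62.390·x − 21.050·y = -899.731117
  34.548·x + 142.370·y = 6777.274612
det = -62.390·142.370 − -21.050·34.548 = -8155.228900
x = (-899.731117·142.370 − -21.050·6777.274612) / -8155.228900 = -1.786205
y = (-62.390·6777.274612 − -899.731117·34.548) / -8155.228900 = 48.036696
|P − Q| = √((-1.786205 − 25.512)² + (48.036696 − -46.883)²) = 98.767103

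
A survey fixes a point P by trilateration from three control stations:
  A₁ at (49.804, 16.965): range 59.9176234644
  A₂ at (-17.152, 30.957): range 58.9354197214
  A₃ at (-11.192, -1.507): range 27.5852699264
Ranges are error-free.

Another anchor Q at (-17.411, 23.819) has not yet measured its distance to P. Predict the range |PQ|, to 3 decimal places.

eq1: (x − 49.804)² + (y − 16.965)² = 59.9176234644²
eq2: (x + 17.152)² + (y − 30.957)² = 58.9354197214²
eq3: (x + 11.192)² + (y + 1.507)² = 27.5852699264²
eq2−eq1, eq2−eq3 (x²,y² cancel):
  133.912·x − 27.984·y = 1398.984784
  11.920·x − 64.928·y = 1587.441541
det = 133.912·-64.928 − -27.984·11.920 = -8361.069056
x = (1398.984784·-64.928 − -27.984·1587.441541) / -8361.069056 = 5.550764
y = (133.912·1587.441541 − 1398.984784·11.920) / -8361.069056 = -23.430206
|P − Q| = √((5.550764 − -17.411)² + (-23.430206 − 23.819)²) = 52.533133

52.533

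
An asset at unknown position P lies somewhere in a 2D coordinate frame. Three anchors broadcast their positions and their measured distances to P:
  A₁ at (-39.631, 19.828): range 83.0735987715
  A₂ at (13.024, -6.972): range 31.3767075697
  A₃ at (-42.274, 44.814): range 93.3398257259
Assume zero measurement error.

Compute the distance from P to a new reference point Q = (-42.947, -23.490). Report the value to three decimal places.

eq1: (x + 39.631)² + (y − 19.828)² = 83.0735987715²
eq2: (x − 13.024)² + (y + 6.972)² = 31.3767075697²
eq3: (x + 42.274)² + (y − 44.814)² = 93.3398257259²
eq3−eq1, eq3−eq2 (x²,y² cancel):
  5.286·x − 49.972·y = -20.519673
  110.596·x − 103.572·y = 4150.672977
det = 5.286·-103.572 − -49.972·110.596 = 4979.221720
x = (-20.519673·-103.572 − -49.972·4150.672977) / 4979.221720 = 42.083423
y = (5.286·4150.672977 − -20.519673·110.596) / 4979.221720 = 4.862176
|P − Q| = √((42.083423 − -42.947)² + (4.862176 − -23.490)²) = 89.632688

89.633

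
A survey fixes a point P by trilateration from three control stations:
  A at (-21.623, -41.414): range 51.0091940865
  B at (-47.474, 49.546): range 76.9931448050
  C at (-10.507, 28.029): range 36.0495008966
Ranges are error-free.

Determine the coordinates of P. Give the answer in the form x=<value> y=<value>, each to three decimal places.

x=10.154 y=-1.512

eq1: (x + 21.623)² + (y + 41.414)² = 51.0091940865²
eq2: (x + 47.474)² + (y − 49.546)² = 76.9931448050²
eq3: (x + 10.507)² + (y − 28.029)² = 36.0495008966²
eq3−eq2, eq3−eq1 (x²,y² cancel):
  -73.934·x + 43.034·y = -815.812930
  -22.232·x − 138.886·y = -15.719731
det = -73.934·-138.886 − 43.034·-22.232 = 11225.129412
x = (-815.812930·-138.886 − 43.034·-15.719731) / 11225.129412 = 10.154135
y = (-73.934·-15.719731 − -815.812930·-22.232) / 11225.129412 = -1.512226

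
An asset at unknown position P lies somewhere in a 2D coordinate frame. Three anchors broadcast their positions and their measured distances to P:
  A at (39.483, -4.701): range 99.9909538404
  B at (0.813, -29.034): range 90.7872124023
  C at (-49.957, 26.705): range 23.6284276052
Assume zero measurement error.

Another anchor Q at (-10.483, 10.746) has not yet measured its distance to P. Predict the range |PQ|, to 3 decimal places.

51.652

eq1: (x − 39.483)² + (y + 4.701)² = 99.9909538404²
eq2: (x − 0.813)² + (y + 29.034)² = 90.7872124023²
eq3: (x + 49.957)² + (y − 26.705)² = 23.6284276052²
eq2−eq1, eq2−eq3 (x²,y² cancel):
  77.340·x + 48.666·y = -1018.500349
  -101.540·x + 111.478·y = 10049.240094
det = 77.340·111.478 − 48.666·-101.540 = 13563.254160
x = (-1018.500349·111.478 − 48.666·10049.240094) / 13563.254160 = -44.428623
y = (77.340·10049.240094 − -1018.500349·-101.540) / 13563.254160 = 49.677584
|P − Q| = √((-44.428623 − -10.483)² + (49.677584 − 10.746)²) = 51.652430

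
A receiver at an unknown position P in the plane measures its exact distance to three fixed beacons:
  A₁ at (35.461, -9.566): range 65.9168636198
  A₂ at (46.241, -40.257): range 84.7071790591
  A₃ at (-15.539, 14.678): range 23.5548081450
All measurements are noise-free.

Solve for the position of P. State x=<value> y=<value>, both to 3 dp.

eq1: (x − 35.461)² + (y + 9.566)² = 65.9168636198²
eq2: (x − 46.241)² + (y + 40.257)² = 84.7071790591²
eq3: (x + 15.539)² + (y − 14.678)² = 23.5548081450²
eq1−eq2, eq1−eq3 (x²,y² cancel):
  21.560·x − 61.382·y = -420.408022
  -102.000·x + 48.488·y = 2898.117251
det = 21.560·48.488 − -61.382·-102.000 = -5215.562720
x = (-420.408022·48.488 − -61.382·2898.117251) / -5215.562720 = -30.199520
y = (21.560·2898.117251 − -420.408022·-102.000) / -5215.562720 = -3.758327

x=-30.200 y=-3.758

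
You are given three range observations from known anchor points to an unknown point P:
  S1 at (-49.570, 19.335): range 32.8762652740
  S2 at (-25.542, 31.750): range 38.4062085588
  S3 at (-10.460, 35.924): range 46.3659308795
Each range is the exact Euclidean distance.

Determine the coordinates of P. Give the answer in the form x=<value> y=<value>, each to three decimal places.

x=-29.213 y=-6.480

eq1: (x + 49.570)² + (y − 19.335)² = 32.8762652740²
eq2: (x + 25.542)² + (y − 31.750)² = 38.4062085588²
eq3: (x + 10.460)² + (y − 35.924)² = 46.3659308795²
eq1−eq3, eq1−eq2 (x²,y² cancel):
  78.220·x + 33.178·y = -2500.032477
  48.056·x + 24.830·y = -1564.758899
det = 78.220·24.830 − 33.178·48.056 = 347.800632
x = (-2500.032477·24.830 − 33.178·-1564.758899) / 347.800632 = -29.212815
y = (78.220·-1564.758899 − -2500.032477·48.056) / 347.800632 = -6.480380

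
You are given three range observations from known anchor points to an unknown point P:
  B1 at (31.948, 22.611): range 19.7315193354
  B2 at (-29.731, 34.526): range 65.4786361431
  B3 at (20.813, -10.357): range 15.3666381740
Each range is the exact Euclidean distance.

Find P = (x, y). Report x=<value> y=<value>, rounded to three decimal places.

x=27.830 y=3.314

eq1: (x − 31.948)² + (y − 22.611)² = 19.7315193354²
eq2: (x + 29.731)² + (y − 34.526)² = 65.4786361431²
eq3: (x − 20.813)² + (y + 10.357)² = 15.3666381740²
eq2−eq1, eq2−eq3 (x²,y² cancel):
  123.358·x − 23.830·y = 3354.073924
  101.088·x − 89.766·y = 2515.789603
det = 123.358·-89.766 − -23.830·101.088 = -8664.427188
x = (3354.073924·-89.766 − -23.830·2515.789603) / -8664.427188 = 27.829945
y = (123.358·2515.789603 − 3354.073924·101.088) / -8664.427188 = 3.313993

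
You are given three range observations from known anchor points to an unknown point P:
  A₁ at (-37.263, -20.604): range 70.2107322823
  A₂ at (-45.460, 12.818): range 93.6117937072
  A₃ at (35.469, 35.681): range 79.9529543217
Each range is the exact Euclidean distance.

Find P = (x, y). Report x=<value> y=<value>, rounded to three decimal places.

eq1: (x + 37.263)² + (y + 20.604)² = 70.2107322823²
eq2: (x + 45.460)² + (y − 12.818)² = 93.6117937072²
eq3: (x − 35.469)² + (y − 35.681)² = 79.9529543217²
eq2−eq1, eq2−eq3 (x²,y² cancel):
  16.394·x − 66.844·y = 3415.764254
  161.858·x + 45.726·y = 2670.964014
det = 16.394·45.726 − -66.844·161.858 = 11568.868196
x = (3415.764254·45.726 − -66.844·2670.964014) / 11568.868196 = 28.933440
y = (16.394·2670.964014 − 3415.764254·161.858) / 11568.868196 = -44.004390

x=28.933 y=-44.004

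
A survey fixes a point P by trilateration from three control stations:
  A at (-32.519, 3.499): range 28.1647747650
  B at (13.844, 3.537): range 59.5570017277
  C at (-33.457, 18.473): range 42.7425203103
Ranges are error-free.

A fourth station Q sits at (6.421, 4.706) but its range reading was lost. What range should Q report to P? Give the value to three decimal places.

eq1: (x + 32.519)² + (y − 3.499)² = 28.1647747650²
eq2: (x − 13.844)² + (y − 3.537)² = 59.5570017277²
eq3: (x + 33.457)² + (y − 18.473)² = 42.7425203103²
eq3−eq1, eq3−eq2 (x²,y² cancel):
  1.876·x − 29.948·y = 642.774289
  94.602·x − 29.872·y = -2976.569285
det = 1.876·-29.872 − -29.948·94.602 = 2777.100824
x = (642.774289·-29.872 − -29.948·-2976.569285) / 2777.100824 = -39.013078
y = (1.876·-2976.569285 − 642.774289·94.602) / 2777.100824 = -23.906866
|P − Q| = √((-39.013078 − 6.421)² + (-23.906866 − 4.706)²) = 53.693124

53.693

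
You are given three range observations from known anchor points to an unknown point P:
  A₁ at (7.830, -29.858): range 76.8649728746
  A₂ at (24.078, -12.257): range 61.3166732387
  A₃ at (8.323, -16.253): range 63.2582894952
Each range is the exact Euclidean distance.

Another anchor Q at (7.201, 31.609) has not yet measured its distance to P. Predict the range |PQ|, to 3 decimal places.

eq1: (x − 7.830)² + (y + 29.858)² = 76.8649728746²
eq2: (x − 24.078)² + (y + 12.257)² = 61.3166732387²
eq3: (x − 8.323)² + (y + 16.253)² = 63.2582894952²
eq3−eq1, eq3−eq2 (x²,y² cancel):
  -0.986·x − 27.210·y = -1287.236139
  31.510·x + 7.992·y = 638.428568
det = -0.986·7.992 − -27.210·31.510 = 849.506988
x = (-1287.236139·7.992 − -27.210·638.428568) / 849.506988 = 8.339013
y = (-0.986·638.428568 − -1287.236139·31.510) / 849.506988 = 47.005287
|P − Q| = √((8.339013 − 7.201)² + (47.005287 − 31.609)²) = 15.438288

15.438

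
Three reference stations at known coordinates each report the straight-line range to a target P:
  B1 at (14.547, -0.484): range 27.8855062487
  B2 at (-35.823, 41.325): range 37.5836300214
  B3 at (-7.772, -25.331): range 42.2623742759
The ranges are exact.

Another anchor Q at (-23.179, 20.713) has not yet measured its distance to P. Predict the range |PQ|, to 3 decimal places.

eq1: (x − 14.547)² + (y + 0.484)² = 27.8855062487²
eq2: (x + 35.823)² + (y − 41.325)² = 37.5836300214²
eq3: (x + 7.772)² + (y + 25.331)² = 42.2623742759²
eq3−eq1, eq3−eq2 (x²,y² cancel):
  44.638·x + 49.694·y = 518.292741
  -56.102·x + 133.312·y = 2662.558443
det = 44.638·133.312 − 49.694·-56.102 = 8738.713844
x = (518.292741·133.312 − 49.694·2662.558443) / 8738.713844 = -7.234307
y = (44.638·2662.558443 − 518.292741·-56.102) / 8738.713844 = 16.927954
|P − Q| = √((-7.234307 − -23.179)² + (16.927954 − 20.713)²) = 16.387795

16.388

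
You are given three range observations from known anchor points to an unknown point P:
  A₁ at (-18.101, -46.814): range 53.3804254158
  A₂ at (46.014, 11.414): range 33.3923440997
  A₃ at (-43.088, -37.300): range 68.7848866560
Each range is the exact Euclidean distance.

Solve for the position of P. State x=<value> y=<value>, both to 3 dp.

eq1: (x + 18.101)² + (y + 46.814)² = 53.3804254158²
eq2: (x − 46.014)² + (y − 11.414)² = 33.3923440997²
eq3: (x + 43.088)² + (y + 37.300)² = 68.7848866560²
eq2−eq3, eq2−eq1 (x²,y² cancel):
  -178.204·x − 97.428·y = -2616.013836
  -128.230·x − 116.456·y = -1462.791968
det = -178.204·-116.456 − -97.428·-128.230 = 8259.732584
x = (-2616.013836·-116.456 − -97.428·-1462.791968) / 8259.732584 = 19.629402
y = (-178.204·-1462.791968 − -2616.013836·-128.230) / 8259.732584 = -9.053087

x=19.629 y=-9.053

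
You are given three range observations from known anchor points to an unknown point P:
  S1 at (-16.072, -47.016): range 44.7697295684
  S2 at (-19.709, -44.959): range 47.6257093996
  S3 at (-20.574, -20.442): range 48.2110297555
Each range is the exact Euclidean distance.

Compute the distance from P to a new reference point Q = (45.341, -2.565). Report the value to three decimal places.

35.299

eq1: (x + 16.072)² + (y + 47.016)² = 44.7697295684²
eq2: (x + 19.709)² + (y + 44.959)² = 47.6257093996²
eq3: (x + 20.574)² + (y + 20.442)² = 48.2110297555²
eq1−eq2, eq1−eq3 (x²,y² cancel):
  -7.274·x + 4.114·y = -322.936588
  -9.004·x + 53.148·y = -1947.623304
det = -7.274·53.148 − 4.114·-9.004 = -349.556096
x = (-322.936588·53.148 − 4.114·-1947.623304) / -349.556096 = 26.178664
y = (-7.274·-1947.623304 − -322.936588·-9.004) / -349.556096 = -32.210255
|P − Q| = √((26.178664 − 45.341)² + (-32.210255 − -2.565)²) = 35.299239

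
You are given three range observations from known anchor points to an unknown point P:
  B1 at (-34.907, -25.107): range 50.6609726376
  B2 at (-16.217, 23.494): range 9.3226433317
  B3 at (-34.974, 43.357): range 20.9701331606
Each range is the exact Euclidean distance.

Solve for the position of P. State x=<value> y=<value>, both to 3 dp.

x=-25.466 y=24.666

eq1: (x + 34.907)² + (y + 25.107)² = 50.6609726376²
eq2: (x + 16.217)² + (y − 23.494)² = 9.3226433317²
eq3: (x + 34.974)² + (y − 43.357)² = 20.9701331606²
eq1−eq2, eq1−eq3 (x²,y² cancel):
  37.380·x + 97.202·y = 1445.721497
  -0.134·x + 136.928·y = 3380.937691
det = 37.380·136.928 − 97.202·-0.134 = 5131.393708
x = (1445.721497·136.928 − 97.202·3380.937691) / 5131.393708 = -25.465626
y = (37.380·3380.937691 − 1445.721497·-0.134) / 5131.393708 = 24.666433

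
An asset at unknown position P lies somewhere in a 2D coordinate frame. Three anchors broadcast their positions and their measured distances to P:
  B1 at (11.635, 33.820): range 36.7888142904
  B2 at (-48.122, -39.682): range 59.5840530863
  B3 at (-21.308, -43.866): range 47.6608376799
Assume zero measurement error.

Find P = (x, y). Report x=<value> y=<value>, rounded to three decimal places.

eq1: (x − 11.635)² + (y − 33.820)² = 36.7888142904²
eq2: (x + 48.122)² + (y + 39.682)² = 59.5840530863²
eq3: (x + 21.308)² + (y + 43.866)² = 47.6608376799²
eq3−eq2, eq3−eq1 (x²,y² cancel):
  -53.628·x + 8.368·y = 233.427254
  65.886·x + 155.372·y = -180.952604
det = -53.628·155.372 − 8.368·65.886 = -8883.623664
x = (233.427254·155.372 − 8.368·-180.952604) / -8883.623664 = -4.253025
y = (-53.628·-180.952604 − 233.427254·65.886) / -8883.623664 = 0.638868

x=-4.253 y=0.639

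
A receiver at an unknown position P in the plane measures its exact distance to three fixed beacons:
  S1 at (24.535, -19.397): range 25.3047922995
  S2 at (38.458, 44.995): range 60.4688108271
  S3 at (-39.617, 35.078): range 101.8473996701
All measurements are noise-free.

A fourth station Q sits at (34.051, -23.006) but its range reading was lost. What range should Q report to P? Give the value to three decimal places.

eq1: (x − 24.535)² + (y + 19.397)² = 25.3047922995²
eq2: (x − 38.458)² + (y − 44.995)² = 60.4688108271²
eq3: (x + 39.617)² + (y − 35.078)² = 101.8473996701²
eq1−eq3, eq1−eq2 (x²,y² cancel):
  -128.304·x + 108.950·y = -7910.797367
  27.846·x + 128.784·y = -490.786615
det = -128.304·128.784 − 108.950·27.846 = -19557.324036
x = (-7910.797367·128.784 − 108.950·-490.786615) / -19557.324036 = 49.358129
y = (-128.304·-490.786615 − -7910.797367·27.846) / -19557.324036 = -14.483267
|P − Q| = √((49.358129 − 34.051)² + (-14.483267 − -23.006)²) = 17.519851

17.520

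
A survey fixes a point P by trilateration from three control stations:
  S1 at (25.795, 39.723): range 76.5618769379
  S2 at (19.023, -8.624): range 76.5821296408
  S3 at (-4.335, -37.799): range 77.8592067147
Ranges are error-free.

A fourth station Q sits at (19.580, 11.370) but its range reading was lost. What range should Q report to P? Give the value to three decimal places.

eq1: (x − 25.795)² + (y − 39.723)² = 76.5618769379²
eq2: (x − 19.023)² + (y + 8.624)² = 76.5821296408²
eq3: (x + 4.335)² + (y + 37.799)² = 77.8592067147²
eq1−eq3, eq1−eq2 (x²,y² cancel):
  -60.260·x − 155.044·y = -996.077198
  -13.544·x − 96.694·y = -1810.152429
det = -60.260·-96.694 − -155.044·-13.544 = 3726.864504
x = (-996.077198·-96.694 − -155.044·-1810.152429) / 3726.864504 = -49.462111
y = (-60.260·-1810.152429 − -996.077198·-13.544) / 3726.864504 = 25.648616
|P − Q| = √((-49.462111 − 19.580)² + (25.648616 − 11.370)²) = 70.503134

70.503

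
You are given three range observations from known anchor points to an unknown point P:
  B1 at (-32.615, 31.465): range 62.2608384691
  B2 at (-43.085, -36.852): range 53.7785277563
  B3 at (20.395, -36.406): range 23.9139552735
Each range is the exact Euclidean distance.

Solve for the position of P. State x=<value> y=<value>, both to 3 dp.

eq1: (x + 32.615)² + (y − 31.465)² = 62.2608384691²
eq2: (x + 43.085)² + (y + 36.852)² = 53.7785277563²
eq3: (x − 20.395)² + (y + 36.406)² = 23.9139552735²
eq3−eq2, eq3−eq1 (x²,y² cancel):
  -126.960·x − 0.892·y = -847.218523
  -106.020·x + 135.742·y = -2992.103161
det = -126.960·135.742 − -0.892·-106.020 = -17328.374160
x = (-847.218523·135.742 − -0.892·-2992.103161) / -17328.374160 = 6.790717
y = (-126.960·-2992.103161 − -847.218523·-106.020) / -17328.374160 = -16.738749

x=6.791 y=-16.739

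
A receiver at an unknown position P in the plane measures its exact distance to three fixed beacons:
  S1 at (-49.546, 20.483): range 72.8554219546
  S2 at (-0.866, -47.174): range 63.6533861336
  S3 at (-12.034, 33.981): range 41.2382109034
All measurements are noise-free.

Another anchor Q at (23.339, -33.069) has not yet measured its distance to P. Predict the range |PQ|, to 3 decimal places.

44.987

eq1: (x + 49.546)² + (y − 20.483)² = 72.8554219546²
eq2: (x + 0.866)² + (y + 47.174)² = 63.6533861336²
eq3: (x + 12.034)² + (y − 33.981)² = 41.2382109034²
eq1−eq2, eq1−eq3 (x²,y² cancel):
  97.360·x − 135.314·y = 607.935769
  75.024·x + 26.996·y = 2032.488582
det = 97.360·26.996 − -135.314·75.024 = 12780.128096
x = (607.935769·26.996 − -135.314·2032.488582) / 12780.128096 = 22.803840
y = (97.360·2032.488582 − 607.935769·75.024) / 12780.128096 = 11.914850
|P − Q| = √((22.803840 − 23.339)² + (11.914850 − -33.069)²) = 44.987034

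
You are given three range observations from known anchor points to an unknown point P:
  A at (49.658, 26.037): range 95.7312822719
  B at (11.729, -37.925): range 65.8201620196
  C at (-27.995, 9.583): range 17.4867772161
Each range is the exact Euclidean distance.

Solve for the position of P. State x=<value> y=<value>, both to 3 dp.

eq1: (x − 49.658)² + (y − 26.037)² = 95.7312822719²
eq2: (x − 11.729)² + (y + 37.925)² = 65.8201620196²
eq3: (x + 27.995)² + (y − 9.583)² = 17.4867772161²
eq3−eq2, eq3−eq1 (x²,y² cancel):
  79.448·x − 95.016·y = -3326.185199
  155.306·x + 32.908·y = -6590.402609
det = 79.448·32.908 − -95.016·155.306 = 17371.029680
x = (-3326.185199·32.908 − -95.016·-6590.402609) / 17371.029680 = -42.349349
y = (79.448·-6590.402609 − -3326.185199·155.306) / 17371.029680 = -0.403994

x=-42.349 y=-0.404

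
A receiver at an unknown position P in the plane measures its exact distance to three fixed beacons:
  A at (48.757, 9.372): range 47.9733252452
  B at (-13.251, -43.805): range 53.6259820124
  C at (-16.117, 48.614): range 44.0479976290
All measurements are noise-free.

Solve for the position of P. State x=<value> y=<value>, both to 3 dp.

x=0.805 y=7.946

eq1: (x − 48.757)² + (y − 9.372)² = 47.9733252452²
eq2: (x + 13.251)² + (y + 43.805)² = 53.6259820124²
eq3: (x + 16.117)² + (y − 48.614)² = 44.0479976290²
eq1−eq3, eq1−eq2 (x²,y² cancel):
  -129.748·x + 78.484·y = 519.213092
  -124.016·x − 106.354·y = -944.918419
det = -129.748·-106.354 − 78.484·-124.016 = 23532.490536
x = (519.213092·-106.354 − 78.484·-944.918419) / 23532.490536 = 0.804870
y = (-129.748·-944.918419 − 519.213092·-124.016) / 23532.490536 = 7.946121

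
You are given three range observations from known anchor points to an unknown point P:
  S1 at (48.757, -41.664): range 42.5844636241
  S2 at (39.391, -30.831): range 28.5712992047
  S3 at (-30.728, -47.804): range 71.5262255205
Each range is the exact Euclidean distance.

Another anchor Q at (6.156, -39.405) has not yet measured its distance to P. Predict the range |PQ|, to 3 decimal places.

39.906

eq1: (x − 48.757)² + (y + 41.664)² = 42.5844636241²
eq2: (x − 39.391)² + (y + 30.831)² = 28.5712992047²
eq3: (x + 30.728)² + (y + 47.804)² = 71.5262255205²
eq2−eq1, eq2−eq3 (x²,y² cancel):
  18.732·x − 21.666·y = 613.815099
  -140.238·x − 33.946·y = -3572.450841
det = 18.732·-33.946 − -21.666·-140.238 = -3674.272980
x = (613.815099·-33.946 − -21.666·-3572.450841) / -3674.272980 = 26.736524
y = (18.732·-3572.450841 − 613.815099·-140.238) / -3674.272980 = -5.214924
|P − Q| = √((26.736524 − 6.156)² + (-5.214924 − -39.405)²) = 39.906382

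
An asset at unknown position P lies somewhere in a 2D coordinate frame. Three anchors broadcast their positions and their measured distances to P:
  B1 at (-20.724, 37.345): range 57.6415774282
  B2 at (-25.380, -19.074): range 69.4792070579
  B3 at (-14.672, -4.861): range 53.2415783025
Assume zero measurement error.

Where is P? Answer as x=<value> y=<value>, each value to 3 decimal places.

x=33.504 y=17.804

eq1: (x + 20.724)² + (y − 37.345)² = 57.6415774282²
eq2: (x + 25.380)² + (y + 19.074)² = 69.4792070579²
eq3: (x + 14.672)² + (y + 4.861)² = 53.2415783025²
eq3−eq1, eq3−eq2 (x²,y² cancel):
  -12.104·x + 84.412·y = 1097.350508
  -21.416·x − 28.426·y = -1223.629582
det = -12.104·-28.426 − 84.412·-21.416 = 2151.835696
x = (1097.350508·-28.426 − 84.412·-1223.629582) / 2151.835696 = 33.504294
y = (-12.104·-1223.629582 − 1097.350508·-21.416) / 2151.835696 = 17.804180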